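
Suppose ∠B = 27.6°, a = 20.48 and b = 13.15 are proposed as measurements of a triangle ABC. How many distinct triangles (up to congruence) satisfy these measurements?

a·sin B = 20.48·sin(27.6°) ≈ 9.488.
Since a sin B < b < a (9.488 < 13.15 < 20.48), two triangles exist.

2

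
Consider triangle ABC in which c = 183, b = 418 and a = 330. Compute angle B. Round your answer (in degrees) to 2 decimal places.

105.53

By the law of cosines, cos B = (c² + a² − b²) / (2·c·a) ≈ -0.26772, so ∠B ≈ 105.53°.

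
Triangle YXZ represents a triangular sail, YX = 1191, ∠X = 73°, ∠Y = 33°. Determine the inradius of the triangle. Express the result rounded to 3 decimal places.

r ≈ 251.937

The third angle is ∠Z = 180° − ∠Y − ∠X = 74.00°.
Law of sines: XZ = YX·sin Y/sin Z ≈ 674.81.
Law of sines: ZY = YX·sin X/sin Z ≈ 1184.9.
Area = ½·YX·XZ·sin X ≈ 3.8429e+05.
Semiperimeter s = (674.81+1184.9+1191)/2 = 1525.3.
Inradius = area/s = 3.8429e+05/1525.3 ≈ 251.94.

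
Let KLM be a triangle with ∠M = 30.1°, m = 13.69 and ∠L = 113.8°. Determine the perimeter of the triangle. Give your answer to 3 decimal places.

54.750

The third angle is ∠K = 180° − ∠L − ∠M = 36.10°.
Law of sines: k = m·sin K/sin M ≈ 16.084.
Law of sines: l = m·sin L/sin M ≈ 24.976.
Semiperimeter s = (16.084+24.976+13.69)/2 = 27.375.
Perimeter = 16.084 + 24.976 + 13.69 = 54.75.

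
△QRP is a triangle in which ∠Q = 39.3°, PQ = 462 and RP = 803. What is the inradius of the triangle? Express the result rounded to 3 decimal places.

Law of sines: sin R = PQ·sin Q/RP ≈ 0.36441.
Since RP ≥ PQ, only the acute value applies: ∠R ≈ 21.37°.
Then ∠P = 180° − ∠Q − ∠R ≈ 119.33°.
Law of sines gives QR = RP·sin P/sin Q ≈ 1105.3.
Area = ½·RP·PQ·sin P ≈ 1.6172e+05.
Semiperimeter s = (803+462+1105.3)/2 = 1185.1.
Inradius = area/s = 1.6172e+05/1185.1 ≈ 136.45.

r ≈ 136.453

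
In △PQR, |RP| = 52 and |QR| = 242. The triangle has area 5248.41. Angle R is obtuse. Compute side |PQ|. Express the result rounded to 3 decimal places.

From area = ½·|QR|·|RP|·sin R, we get sin R = 2·area/(|QR|·|RP|) ≈ 0.83414.
Taking the obtuse solution, ∠R ≈ 123.47°.
Law of cosines then gives |PQ| ≈ 274.13.

274.134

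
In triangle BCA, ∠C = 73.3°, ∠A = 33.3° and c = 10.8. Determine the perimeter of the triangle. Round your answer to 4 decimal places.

The third angle is ∠B = 180° − ∠C − ∠A = 73.40°.
Law of sines: b = c·sin B/sin C ≈ 10.806.
Law of sines: a = c·sin A/sin C ≈ 6.1905.
Semiperimeter s = (10.806+10.8+6.1905)/2 = 13.898.
Perimeter = 10.806 + 10.8 + 6.1905 = 27.796.

perimeter ≈ 27.7962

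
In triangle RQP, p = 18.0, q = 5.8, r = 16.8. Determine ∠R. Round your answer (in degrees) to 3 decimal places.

By the law of cosines, cos R = (q² + p² − r²) / (2·q·p) ≈ 0.36111, so ∠R ≈ 68.83°.

68.832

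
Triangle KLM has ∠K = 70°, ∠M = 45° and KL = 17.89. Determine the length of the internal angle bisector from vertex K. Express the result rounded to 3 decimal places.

t_K ≈ 16.464

The third angle is ∠L = 180° − ∠M − ∠K = 65.00°.
Law of sines: LM = KL·sin K/sin M ≈ 23.774.
Law of sines: MK = KL·sin L/sin M ≈ 22.93.
The bisector from K has length 2·MK·KL·cos(∠K/2)/(MK+KL) ≈ 16.464.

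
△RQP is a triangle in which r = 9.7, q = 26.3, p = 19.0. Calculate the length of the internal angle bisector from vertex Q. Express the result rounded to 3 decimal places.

By the law of cosines, cos Q = (p² + r² − q²) / (2·p·r) ≈ -0.64189, so ∠Q ≈ 129.93°.
The bisector from Q has length 2·p·r·cos(∠Q/2)/(p+r) ≈ 5.4346.

5.435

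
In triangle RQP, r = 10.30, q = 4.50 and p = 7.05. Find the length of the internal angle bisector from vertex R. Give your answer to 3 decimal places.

t_R ≈ 2.549

By the law of cosines, cos R = (q² + p² − r²) / (2·q·p) ≈ -0.56954, so ∠R ≈ 124.72°.
The bisector from R has length 2·q·p·cos(∠R/2)/(q+p) ≈ 2.5486.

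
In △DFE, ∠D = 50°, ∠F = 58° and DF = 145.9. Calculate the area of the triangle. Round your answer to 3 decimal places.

area ≈ 7270.239

The third angle is ∠E = 180° − ∠D − ∠F = 72.00°.
Law of sines: FE = DF·sin D/sin E ≈ 117.52.
Law of sines: ED = DF·sin F/sin E ≈ 130.1.
Area = ½·DF·FE·sin F ≈ 7270.2.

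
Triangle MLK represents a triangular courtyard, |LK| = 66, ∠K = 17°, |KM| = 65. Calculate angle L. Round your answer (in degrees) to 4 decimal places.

78.5760

By the law of cosines, |ML|² = |LK|² + |KM|² − 2·|LK|·|KM|·cos K = 375.91, so |ML| ≈ 19.388.
Law of cosines again: cos L = (|ML|² + |LK|² − |KM|²)/(2·|ML|·|LK|) ≈ 0.19807, so ∠L ≈ 78.58°.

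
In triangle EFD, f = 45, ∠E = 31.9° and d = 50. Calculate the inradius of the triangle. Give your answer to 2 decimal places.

9.78

By the law of cosines, e² = f² + d² − 2·f·d·cos E = 704.63, so e ≈ 26.545.
Area = ½·f·d·sin E ≈ 594.49.
Semiperimeter s = (26.545+45+50)/2 = 60.772.
Inradius = area/s = 594.49/60.772 ≈ 9.7823.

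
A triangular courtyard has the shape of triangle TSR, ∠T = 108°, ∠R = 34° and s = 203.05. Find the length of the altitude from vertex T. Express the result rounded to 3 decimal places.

The third angle is ∠S = 180° − ∠R − ∠T = 38.00°.
Law of sines: t = s·sin T/sin S ≈ 313.67.
Law of sines: r = s·sin R/sin S ≈ 184.43.
Area = ½·s·t·sin R ≈ 17807.
The altitude from T has length 2·area/t ≈ 113.54.

h_T ≈ 113.544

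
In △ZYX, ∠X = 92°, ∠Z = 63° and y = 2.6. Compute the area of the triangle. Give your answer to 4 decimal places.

7.1217

The third angle is ∠Y = 180° − ∠X − ∠Z = 25.00°.
Law of sines: z = y·sin Z/sin Y ≈ 5.4816.
Law of sines: x = y·sin X/sin Y ≈ 6.1484.
Area = ½·y·z·sin X ≈ 7.1217.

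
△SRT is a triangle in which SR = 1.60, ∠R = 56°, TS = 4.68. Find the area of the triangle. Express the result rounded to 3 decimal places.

Law of sines: sin T = SR·sin R/TS ≈ 0.28343.
Since TS ≥ SR, only the acute value applies: ∠T ≈ 16.47°.
Then ∠S = 180° − ∠R − ∠T ≈ 107.53°.
Law of sines gives RT = TS·sin S/sin R ≈ 5.3828.
Area = ½·TS·SR·sin S ≈ 3.57.

3.570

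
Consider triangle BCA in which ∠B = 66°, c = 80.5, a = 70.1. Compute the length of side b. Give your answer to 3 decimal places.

By the law of cosines, b² = c² + a² − 2·c·a·cos B = 6803.8, so b ≈ 82.485.

82.485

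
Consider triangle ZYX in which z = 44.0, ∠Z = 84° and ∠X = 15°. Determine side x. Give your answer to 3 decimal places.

The third angle is ∠Y = 180° − ∠X − ∠Z = 81.00°.
Law of sines: x = z·sin X/sin Z ≈ 11.451.

11.451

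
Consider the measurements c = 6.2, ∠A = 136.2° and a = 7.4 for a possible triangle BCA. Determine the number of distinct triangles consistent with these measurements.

c·sin A = 6.2·sin(136.2°) ≈ 4.291.
Since ∠A is not acute, a triangle exists only if a > c; here a > c, so there is exactly one triangle.

1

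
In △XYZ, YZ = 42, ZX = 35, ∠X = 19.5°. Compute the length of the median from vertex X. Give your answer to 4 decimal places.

Law of sines: sin Y = ZX·sin X/YZ ≈ 0.27817.
Since YZ ≥ ZX, only the acute value applies: ∠Y ≈ 16.15°.
Then ∠Z = 180° − ∠X − ∠Y ≈ 144.35°.
Law of sines gives XY = YZ·sin Z/sin X ≈ 73.335.
Median from X: ½√(2·ZX² + 2·XY² − YZ²) ≈ 53.484.

m_X ≈ 53.4836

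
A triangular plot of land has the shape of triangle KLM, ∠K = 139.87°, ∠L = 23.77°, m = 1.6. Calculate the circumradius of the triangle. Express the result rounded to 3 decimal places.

2.840

The third angle is ∠M = 180° − ∠K − ∠L = 16.36°.
Law of sines: k = m·sin K/sin M ≈ 3.6611.
Law of sines: l = m·sin L/sin M ≈ 2.2896.
Circumradius = m/(2 sin M) ≈ 2.8402.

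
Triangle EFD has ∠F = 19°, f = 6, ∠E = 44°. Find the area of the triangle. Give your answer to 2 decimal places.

area ≈ 34.22

The third angle is ∠D = 180° − ∠E − ∠F = 117.00°.
Law of sines: e = f·sin E/sin F ≈ 12.802.
Law of sines: d = f·sin D/sin F ≈ 16.421.
Area = ½·f·e·sin D ≈ 34.22.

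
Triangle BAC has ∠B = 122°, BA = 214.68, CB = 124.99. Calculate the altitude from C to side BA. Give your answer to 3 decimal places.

By the law of cosines, AC² = CB² + BA² − 2·CB·BA·cos B = 90148, so AC ≈ 300.25.
Area = ½·CB·BA·sin B ≈ 11378.
The altitude from C has length 2·area/BA ≈ 106.

105.998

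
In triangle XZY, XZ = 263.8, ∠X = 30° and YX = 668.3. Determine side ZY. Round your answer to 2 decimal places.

459.19

By the law of cosines, ZY² = YX² + XZ² − 2·YX·XZ·cos X = 2.1086e+05, so ZY ≈ 459.19.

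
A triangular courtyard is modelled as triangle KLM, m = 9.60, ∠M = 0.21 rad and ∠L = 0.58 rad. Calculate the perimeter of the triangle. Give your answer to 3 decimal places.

The third angle is ∠K = π − ∠L − ∠M = 2.352 rad.
Law of sines: k = m·sin K/sin M ≈ 32.713.
Law of sines: l = m·sin L/sin M ≈ 25.238.
Semiperimeter s = (32.713+25.238+9.6)/2 = 33.775.
Perimeter = 32.713 + 25.238 + 9.6 = 67.551.

perimeter ≈ 67.551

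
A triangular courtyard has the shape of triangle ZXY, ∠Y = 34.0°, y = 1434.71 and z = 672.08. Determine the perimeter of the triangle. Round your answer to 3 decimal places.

Law of sines: sin Z = z·sin Y/y ≈ 0.26195.
Since y ≥ z, only the acute value applies: ∠Z ≈ 15.19°.
Then ∠X = 180° − ∠Y − ∠Z ≈ 130.81°.
Law of sines gives x = y·sin X/sin Y ≈ 1941.8.
Semiperimeter s = (672.08+1941.8+1434.7)/2 = 2024.3.
Perimeter = 672.08 + 1941.8 + 1434.7 = 4048.6.

perimeter ≈ 4048.582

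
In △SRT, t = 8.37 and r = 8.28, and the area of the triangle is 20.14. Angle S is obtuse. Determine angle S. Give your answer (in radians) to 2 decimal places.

From area = ½·r·t·sin S, we get sin S = 2·area/(r·t) ≈ 0.58121.
Taking the obtuse solution, ∠S ≈ 2.521 rad.

∠S ≈ 2.52 rad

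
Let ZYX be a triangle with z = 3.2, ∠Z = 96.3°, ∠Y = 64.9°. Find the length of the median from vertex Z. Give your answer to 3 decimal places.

1.493

The third angle is ∠X = 180° − ∠Z − ∠Y = 18.80°.
Law of sines: y = z·sin Y/sin Z ≈ 2.9154.
Law of sines: x = z·sin X/sin Z ≈ 1.0375.
Median from Z: ½√(2·y² + 2·x² − z²) ≈ 1.4927.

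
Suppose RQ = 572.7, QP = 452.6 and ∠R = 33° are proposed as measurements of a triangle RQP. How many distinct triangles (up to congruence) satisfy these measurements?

2

RQ·sin R = 572.7·sin(33°) ≈ 311.9.
Since RQ sin R < QP < RQ (311.9 < 452.6 < 572.7), two triangles exist.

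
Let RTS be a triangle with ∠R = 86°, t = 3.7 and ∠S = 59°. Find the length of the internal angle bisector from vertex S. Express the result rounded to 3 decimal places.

The third angle is ∠T = 180° − ∠S − ∠R = 35.00°.
Law of sines: r = t·sin R/sin T ≈ 6.435.
Law of sines: s = t·sin S/sin T ≈ 5.5294.
The bisector from S has length 2·r·t·cos(∠S/2)/(r+t) ≈ 4.0893.

4.089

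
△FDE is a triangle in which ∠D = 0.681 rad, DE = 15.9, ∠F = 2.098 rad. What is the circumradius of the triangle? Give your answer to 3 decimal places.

9.199

The third angle is ∠E = π − ∠F − ∠D = 0.363 rad.
Law of sines: EF = DE·sin D/sin F ≈ 11.583.
Law of sines: FD = DE·sin E/sin F ≈ 6.5258.
Circumradius = DE/(2 sin F) ≈ 9.1991.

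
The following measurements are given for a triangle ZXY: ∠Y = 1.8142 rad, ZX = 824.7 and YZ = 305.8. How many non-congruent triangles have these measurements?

1

YZ·sin Y = 305.8·sin(1.8142 rad) ≈ 296.8.
Since ∠Y is not acute, a triangle exists only if ZX > YZ; here ZX > YZ, so there is exactly one triangle.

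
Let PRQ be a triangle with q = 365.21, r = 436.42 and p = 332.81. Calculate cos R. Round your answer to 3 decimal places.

By the law of cosines, cos R = (q² + p² − r²) / (2·q·p) ≈ 0.22082, so ∠R ≈ 77.24°.

0.221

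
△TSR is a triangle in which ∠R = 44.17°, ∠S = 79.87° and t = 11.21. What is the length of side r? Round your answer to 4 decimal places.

9.4262

The third angle is ∠T = 180° − ∠S − ∠R = 55.96°.
Law of sines: r = t·sin R/sin T ≈ 9.4262.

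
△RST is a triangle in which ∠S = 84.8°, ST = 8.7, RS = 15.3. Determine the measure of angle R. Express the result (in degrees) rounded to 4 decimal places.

By the law of cosines, TR² = RS² + ST² − 2·RS·ST·cos S = 285.65, so TR ≈ 16.901.
Law of cosines again: cos R = (TR² + RS² − ST²)/(2·TR·RS) ≈ 0.85861, so ∠R ≈ 30.84°.

30.8396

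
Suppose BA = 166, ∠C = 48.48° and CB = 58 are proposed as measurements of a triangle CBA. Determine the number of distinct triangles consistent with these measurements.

CB·sin C = 58·sin(48.48°) ≈ 43.43.
Since BA ≥ CB, exactly one triangle exists.

1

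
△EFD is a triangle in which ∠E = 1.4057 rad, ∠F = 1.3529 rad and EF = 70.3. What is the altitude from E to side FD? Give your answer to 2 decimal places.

The third angle is ∠D = π − ∠E − ∠F = 0.3830 rad.
Law of sines: FD = EF·sin E/sin D ≈ 185.56.
Law of sines: DE = EF·sin F/sin D ≈ 183.67.
Area = ½·EF·FD·sin F ≈ 6368.3.
The altitude from E has length 2·area/FD ≈ 68.638.

h_E ≈ 68.64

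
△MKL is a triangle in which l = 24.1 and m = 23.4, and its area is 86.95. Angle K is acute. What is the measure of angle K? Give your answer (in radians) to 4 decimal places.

0.3135

From area = ½·l·m·sin K, we get sin K = 2·area/(l·m) ≈ 0.30837.
Taking the acute solution, ∠K ≈ 0.313 rad.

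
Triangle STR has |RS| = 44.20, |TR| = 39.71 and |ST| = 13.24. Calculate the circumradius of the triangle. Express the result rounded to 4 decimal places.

22.5171

By the law of cosines, cos S = (|RS|² + |ST|² − |TR|²) / (2·|RS|·|ST|) ≈ 0.47167, so ∠S ≈ 61.86°.
Circumradius = |TR|/(2 sin S) ≈ 22.517.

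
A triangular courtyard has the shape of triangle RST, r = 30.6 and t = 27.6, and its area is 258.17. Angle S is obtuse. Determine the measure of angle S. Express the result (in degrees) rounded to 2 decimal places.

142.31

From area = ½·t·r·sin S, we get sin S = 2·area/(t·r) ≈ 0.61137.
Taking the obtuse solution, ∠S ≈ 142.31°.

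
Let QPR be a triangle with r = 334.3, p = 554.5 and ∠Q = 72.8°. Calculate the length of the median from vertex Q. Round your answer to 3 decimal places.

m_Q ≈ 363.613

By the law of cosines, q² = p² + r² − 2·p·r·cos Q = 3.096e+05, so q ≈ 556.41.
Median from Q: ½√(2·p² + 2·r² − q²) ≈ 363.61.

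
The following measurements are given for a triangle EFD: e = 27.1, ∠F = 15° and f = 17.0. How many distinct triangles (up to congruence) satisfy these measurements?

e·sin F = 27.1·sin(15°) ≈ 7.014.
Since e sin F < f < e (7.014 < 17.0 < 27.1), two triangles exist.

2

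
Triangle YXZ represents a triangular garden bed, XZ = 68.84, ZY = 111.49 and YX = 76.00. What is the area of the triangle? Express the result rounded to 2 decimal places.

area ≈ 2571.73

Semiperimeter s = (68.84 + 111.49 + 76)/2 = 128.16.
Heron's formula: area = √(128.16·59.325·16.675·52.165) ≈ 2571.7.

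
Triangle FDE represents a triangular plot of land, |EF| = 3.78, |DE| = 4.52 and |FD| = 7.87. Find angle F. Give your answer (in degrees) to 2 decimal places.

∠F ≈ 20.32°

By the law of cosines, cos F = (|EF|² + |FD|² − |DE|²) / (2·|EF|·|FD|) ≈ 0.93777, so ∠F ≈ 20.32°.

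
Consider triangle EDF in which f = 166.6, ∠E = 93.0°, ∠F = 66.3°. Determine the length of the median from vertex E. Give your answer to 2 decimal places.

87.71

The third angle is ∠D = 180° − ∠F − ∠E = 20.70°.
Law of sines: e = f·sin E/sin F ≈ 181.7.
Law of sines: d = f·sin D/sin F ≈ 64.313.
Median from E: ½√(2·d² + 2·f² − e²) ≈ 87.707.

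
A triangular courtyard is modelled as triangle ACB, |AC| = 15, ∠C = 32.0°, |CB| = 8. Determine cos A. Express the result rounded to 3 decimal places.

0.889

By the law of cosines, |BA|² = |AC|² + |CB|² − 2·|AC|·|CB|·cos C = 85.468, so |BA| ≈ 9.2449.
Law of cosines again: cos A = (|BA|² + |AC|² − |CB|²)/(2·|BA|·|AC|) ≈ 0.88866, so ∠A ≈ 27.29°.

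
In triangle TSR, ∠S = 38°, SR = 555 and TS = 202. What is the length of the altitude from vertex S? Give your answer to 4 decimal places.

166.3581

By the law of cosines, RT² = TS² + SR² − 2·TS·SR·cos S = 1.7214e+05, so RT ≈ 414.9.
Area = ½·TS·SR·sin S ≈ 34511.
The altitude from S has length 2·area/RT ≈ 166.36.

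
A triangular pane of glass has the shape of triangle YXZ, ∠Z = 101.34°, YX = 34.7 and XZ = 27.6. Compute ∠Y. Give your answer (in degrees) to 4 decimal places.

∠Y ≈ 51.2479°

Law of sines: sin Y = XZ·sin Z/YX ≈ 0.77986.
Since YX ≥ XZ, only the acute value applies: ∠Y ≈ 51.25°.
Then ∠X = 180° − ∠Z − ∠Y ≈ 27.41°.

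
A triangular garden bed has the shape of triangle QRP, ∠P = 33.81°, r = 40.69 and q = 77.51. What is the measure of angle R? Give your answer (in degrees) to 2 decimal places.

By the law of cosines, p² = q² + r² − 2·q·r·cos P = 2422.4, so p ≈ 49.218.
Law of cosines again: cos R = (p² + q² − r²)/(2·p·q) ≈ 0.88791, so ∠R ≈ 27.39°.

∠R ≈ 27.39°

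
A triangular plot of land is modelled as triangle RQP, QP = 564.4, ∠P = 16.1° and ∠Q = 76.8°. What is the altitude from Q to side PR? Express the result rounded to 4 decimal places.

The third angle is ∠R = 180° − ∠Q − ∠P = 87.10°.
Law of sines: PR = QP·sin Q/sin R ≈ 550.19.
Law of sines: RQ = QP·sin P/sin R ≈ 156.72.
Area = ½·QP·PR·sin P ≈ 43057.
The altitude from Q has length 2·area/PR ≈ 156.52.

156.5164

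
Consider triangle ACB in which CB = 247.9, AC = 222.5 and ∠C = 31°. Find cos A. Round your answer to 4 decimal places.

cos A ≈ 0.0781

By the law of cosines, BA² = AC² + CB² − 2·AC·CB·cos C = 16402, so BA ≈ 128.07.
Law of cosines again: cos A = (BA² + AC² − CB²)/(2·BA·AC) ≈ 0.07815, so ∠A ≈ 85.52°.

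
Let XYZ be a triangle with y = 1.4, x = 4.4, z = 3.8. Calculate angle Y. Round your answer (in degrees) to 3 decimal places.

By the law of cosines, cos Y = (z² + x² − y²) / (2·z·x) ≈ 0.95215, so ∠Y ≈ 17.80°.

∠Y ≈ 17.796°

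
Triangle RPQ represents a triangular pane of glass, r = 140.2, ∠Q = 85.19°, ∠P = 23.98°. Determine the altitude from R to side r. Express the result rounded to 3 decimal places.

h_R ≈ 60.112

The third angle is ∠R = 180° − ∠P − ∠Q = 70.83°.
Law of sines: p = r·sin P/sin R ≈ 60.325.
Law of sines: q = r·sin Q/sin R ≈ 147.91.
Area = ½·r·p·sin Q ≈ 4213.9.
The altitude from R has length 2·area/r ≈ 60.112.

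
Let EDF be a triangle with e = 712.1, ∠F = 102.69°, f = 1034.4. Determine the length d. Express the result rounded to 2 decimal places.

Law of sines: sin E = e·sin F/f ≈ 0.67160.
Since f ≥ e, only the acute value applies: ∠E ≈ 42.19°.
Then ∠D = 180° − ∠F − ∠E ≈ 35.12°.
Law of sines gives d = f·sin D/sin F ≈ 609.97.

609.97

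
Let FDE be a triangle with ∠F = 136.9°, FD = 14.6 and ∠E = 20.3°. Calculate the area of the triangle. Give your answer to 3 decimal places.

The third angle is ∠D = 180° − ∠E − ∠F = 22.80°.
Law of sines: DE = FD·sin F/sin E ≈ 28.754.
Law of sines: EF = FD·sin D/sin E ≈ 16.308.
Area = ½·FD·DE·sin D ≈ 81.341.

area ≈ 81.341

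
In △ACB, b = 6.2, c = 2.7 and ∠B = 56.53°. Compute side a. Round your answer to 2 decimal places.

7.27

Law of sines: sin C = c·sin B/b ≈ 0.36327.
Since b ≥ c, only the acute value applies: ∠C ≈ 21.30°.
Then ∠A = 180° − ∠B − ∠C ≈ 102.17°.
Law of sines gives a = b·sin A/sin B ≈ 7.2655.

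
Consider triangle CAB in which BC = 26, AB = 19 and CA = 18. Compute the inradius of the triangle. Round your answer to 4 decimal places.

Semiperimeter s = (19 + 26 + 18)/2 = 31.5.
Heron's formula: area = √(31.5·12.5·5.5·13.5) ≈ 170.99.
Inradius = area/s = 170.99/31.5 ≈ 5.4281.

5.4281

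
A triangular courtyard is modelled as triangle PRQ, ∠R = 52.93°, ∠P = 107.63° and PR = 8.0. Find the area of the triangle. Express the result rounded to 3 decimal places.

73.113

The third angle is ∠Q = 180° − ∠P − ∠R = 19.44°.
Law of sines: RQ = PR·sin P/sin Q ≈ 22.908.
Law of sines: QP = PR·sin R/sin Q ≈ 19.179.
Area = ½·PR·RQ·sin R ≈ 73.113.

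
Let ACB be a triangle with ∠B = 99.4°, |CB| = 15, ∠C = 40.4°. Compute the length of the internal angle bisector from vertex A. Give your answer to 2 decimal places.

17.07

The third angle is ∠A = 180° − ∠C − ∠B = 40.20°.
Law of sines: |BA| = |CB|·sin C/sin A ≈ 15.062.
Law of sines: |AC| = |CB|·sin B/sin A ≈ 22.927.
The bisector from A has length 2·|BA|·|AC|·cos(∠A/2)/(|BA|+|AC|) ≈ 17.073.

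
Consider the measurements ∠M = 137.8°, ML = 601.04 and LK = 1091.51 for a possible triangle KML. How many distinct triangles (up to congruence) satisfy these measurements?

1

ML·sin M = 601.04·sin(137.8°) ≈ 403.7.
Since ∠M is not acute, a triangle exists only if LK > ML; here LK > ML, so there is exactly one triangle.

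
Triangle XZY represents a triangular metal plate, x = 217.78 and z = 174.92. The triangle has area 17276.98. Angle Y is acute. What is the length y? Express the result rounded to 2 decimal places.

From area = ½·x·z·sin Y, we get sin Y = 2·area/(x·z) ≈ 0.90707.
Taking the acute solution, ∠Y ≈ 65.10°.
Law of cosines then gives y ≈ 214.36.

214.36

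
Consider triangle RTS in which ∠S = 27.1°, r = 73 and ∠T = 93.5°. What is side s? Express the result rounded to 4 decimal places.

The third angle is ∠R = 180° − ∠T − ∠S = 59.40°.
Law of sines: s = r·sin S/sin R ≈ 38.635.

38.6350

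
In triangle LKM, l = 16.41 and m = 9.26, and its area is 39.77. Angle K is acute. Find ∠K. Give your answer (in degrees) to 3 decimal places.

From area = ½·m·l·sin K, we get sin K = 2·area/(m·l) ≈ 0.52344.
Taking the acute solution, ∠K ≈ 31.56°.

∠K ≈ 31.563°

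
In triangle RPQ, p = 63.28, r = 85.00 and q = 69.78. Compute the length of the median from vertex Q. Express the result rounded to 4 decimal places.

m_Q ≈ 66.3126

Median from Q: ½√(2·r² + 2·p² − q²) ≈ 66.313.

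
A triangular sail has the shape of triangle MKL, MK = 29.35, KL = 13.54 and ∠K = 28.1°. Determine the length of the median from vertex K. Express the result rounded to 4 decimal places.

m_K ≈ 20.8918

By the law of cosines, LM² = MK² + KL² − 2·MK·KL·cos K = 343.64, so LM ≈ 18.538.
Median from K: ½√(2·MK² + 2·KL² − LM²) ≈ 20.892.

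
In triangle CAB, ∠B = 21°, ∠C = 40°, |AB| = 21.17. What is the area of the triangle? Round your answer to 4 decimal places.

The third angle is ∠A = 180° − ∠B − ∠C = 119.00°.
Law of sines: |BC| = |AB|·sin A/sin C ≈ 28.805.
Law of sines: |CA| = |AB|·sin B/sin C ≈ 11.803.
Area = ½·|AB|·|BC|·sin B ≈ 109.27.

area ≈ 109.2679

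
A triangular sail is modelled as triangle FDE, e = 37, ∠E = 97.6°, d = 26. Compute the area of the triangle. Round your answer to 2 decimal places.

Law of sines: sin D = d·sin E/e ≈ 0.69653.
Since e ≥ d, only the acute value applies: ∠D ≈ 44.15°.
Then ∠F = 180° − ∠E − ∠D ≈ 38.25°.
Law of sines gives f = e·sin F/sin E ≈ 23.11.
Area = ½·e·d·sin F ≈ 297.79.

area ≈ 297.79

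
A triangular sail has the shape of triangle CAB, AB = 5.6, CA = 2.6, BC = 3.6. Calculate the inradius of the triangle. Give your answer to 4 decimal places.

Semiperimeter s = (5.6 + 3.6 + 2.6)/2 = 5.9.
Heron's formula: area = √(5.9·0.3·2.3·3.3) ≈ 3.6653.
Inradius = area/s = 3.6653/5.9 ≈ 0.62123.

0.6212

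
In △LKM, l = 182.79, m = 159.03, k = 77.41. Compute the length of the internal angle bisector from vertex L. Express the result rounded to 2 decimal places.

By the law of cosines, cos L = (k² + m² − l²) / (2·k·m) ≈ -0.08648, so ∠L ≈ 94.96°.
The bisector from L has length 2·k·m·cos(∠L/2)/(k+m) ≈ 70.377.

t_L ≈ 70.38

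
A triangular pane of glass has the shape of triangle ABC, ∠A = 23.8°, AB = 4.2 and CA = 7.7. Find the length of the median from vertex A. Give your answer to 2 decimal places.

By the law of cosines, BC² = CA² + AB² − 2·CA·AB·cos A = 17.75, so BC ≈ 4.2131.
Median from A: ½√(2·CA² + 2·AB² − BC²) ≈ 5.8333.

m_A ≈ 5.83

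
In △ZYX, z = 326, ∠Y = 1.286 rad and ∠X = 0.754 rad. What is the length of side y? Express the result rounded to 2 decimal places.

The third angle is ∠Z = π − ∠Y − ∠X = 1.102 rad.
Law of sines: y = z·sin Y/sin Z ≈ 350.78.

350.78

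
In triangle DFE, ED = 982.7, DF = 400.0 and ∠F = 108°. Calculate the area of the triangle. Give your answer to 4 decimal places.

Law of sines: sin E = DF·sin F/ED ≈ 0.38712.
Since ED ≥ DF, only the acute value applies: ∠E ≈ 22.78°.
Then ∠D = 180° − ∠F − ∠E ≈ 49.22°.
Law of sines gives FE = ED·sin D/sin F ≈ 782.47.
Area = ½·ED·DF·sin D ≈ 1.4883e+05.

area ≈ 148834.9289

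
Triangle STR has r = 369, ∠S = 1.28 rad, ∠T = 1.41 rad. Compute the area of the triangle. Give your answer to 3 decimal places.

The third angle is ∠R = π − ∠S − ∠T = 0.452 rad.
Law of sines: s = r·sin S/sin R ≈ 810.06.
Law of sines: t = r·sin T/sin R ≈ 834.65.
Area = ½·r·s·sin T ≈ 1.4753e+05.

area ≈ 147527.439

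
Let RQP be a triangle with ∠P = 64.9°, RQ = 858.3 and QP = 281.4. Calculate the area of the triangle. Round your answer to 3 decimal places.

Law of sines: sin R = QP·sin P/RQ ≈ 0.29690.
Since RQ ≥ QP, only the acute value applies: ∠R ≈ 17.27°.
Then ∠Q = 180° − ∠P − ∠R ≈ 97.83°.
Law of sines gives PR = RQ·sin Q/sin P ≈ 938.97.
Area = ½·RQ·QP·sin Q ≈ 1.1964e+05.

119637.283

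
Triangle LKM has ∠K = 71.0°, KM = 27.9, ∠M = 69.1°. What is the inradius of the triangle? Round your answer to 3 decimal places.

The third angle is ∠L = 180° − ∠K − ∠M = 39.90°.
Law of sines: ML = KM·sin K/sin L ≈ 41.126.
Law of sines: LK = KM·sin M/sin L ≈ 40.633.
Area = ½·KM·ML·sin M ≈ 535.95.
Semiperimeter s = (27.9+41.126+40.633)/2 = 54.829.
Inradius = area/s = 535.95/54.829 ≈ 9.7749.

9.775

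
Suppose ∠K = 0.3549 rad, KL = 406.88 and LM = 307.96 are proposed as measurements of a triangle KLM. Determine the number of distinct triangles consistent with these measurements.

KL·sin K = 406.88·sin(0.3549 rad) ≈ 141.4.
Since KL sin K < LM < KL (141.4 < 307.96 < 406.88), two triangles exist.

2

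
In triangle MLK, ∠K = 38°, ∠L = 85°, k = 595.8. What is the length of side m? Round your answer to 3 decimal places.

811.615

The third angle is ∠M = 180° − ∠L − ∠K = 57.00°.
Law of sines: m = k·sin M/sin K ≈ 811.61.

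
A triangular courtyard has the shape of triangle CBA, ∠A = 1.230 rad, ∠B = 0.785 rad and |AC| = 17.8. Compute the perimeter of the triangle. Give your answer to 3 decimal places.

The third angle is ∠C = π − ∠B − ∠A = 1.127 rad.
Law of sines: |BA| = |AC|·sin C/sin B ≈ 22.739.
Law of sines: |CB| = |AC|·sin A/sin B ≈ 23.735.
Semiperimeter s = (22.739+17.8+23.735)/2 = 32.137.
Perimeter = 22.739 + 17.8 + 23.735 = 64.274.

perimeter ≈ 64.274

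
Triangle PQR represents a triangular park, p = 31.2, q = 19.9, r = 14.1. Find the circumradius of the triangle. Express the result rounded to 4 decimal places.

21.1352

By the law of cosines, cos P = (q² + r² − p²) / (2·q·r) ≈ -0.67469, so ∠P ≈ 132.43°.
Circumradius = p/(2 sin P) ≈ 21.135.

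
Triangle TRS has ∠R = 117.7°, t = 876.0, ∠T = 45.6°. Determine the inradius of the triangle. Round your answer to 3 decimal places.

The third angle is ∠S = 180° − ∠T − ∠R = 16.70°.
Law of sines: r = t·sin R/sin T ≈ 1085.6.
Law of sines: s = t·sin S/sin T ≈ 352.33.
Area = ½·t·r·sin S ≈ 1.3663e+05.
Semiperimeter p = (876+1085.6+352.33)/2 = 1156.9.
Inradius = area/p = 1.3663e+05/1156.9 ≈ 118.1.

118.098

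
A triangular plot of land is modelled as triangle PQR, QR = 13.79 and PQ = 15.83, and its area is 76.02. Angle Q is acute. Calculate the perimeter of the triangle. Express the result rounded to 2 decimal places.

perimeter ≈ 40.91

From area = ½·PQ·QR·sin Q, we get sin Q = 2·area/(PQ·QR) ≈ 0.69649.
Taking the acute solution, ∠Q ≈ 44.15°.
Law of cosines then gives RP ≈ 11.29.
Perimeter = 13.79 + 11.29 + 15.83 = 40.91.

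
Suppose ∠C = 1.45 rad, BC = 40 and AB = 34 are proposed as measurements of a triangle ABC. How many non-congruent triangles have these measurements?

BC·sin C = 40·sin(1.45 rad) ≈ 39.71.
Since AB = 34 < 39.71 = BC sin C, no triangle exists.

0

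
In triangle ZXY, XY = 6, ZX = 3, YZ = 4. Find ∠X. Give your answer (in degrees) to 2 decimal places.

∠X ≈ 36.34°

By the law of cosines, cos X = (ZX² + XY² − YZ²) / (2·ZX·XY) ≈ 0.80556, so ∠X ≈ 36.34°.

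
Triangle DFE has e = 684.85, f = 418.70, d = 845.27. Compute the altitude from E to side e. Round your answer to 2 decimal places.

Semiperimeter s = (845.27 + 418.7 + 684.85)/2 = 974.41.
Heron's formula: area = √(974.41·129.14·555.71·289.56) ≈ 1.423e+05.
The altitude from E has length 2·area/e ≈ 415.56.

h_E ≈ 415.56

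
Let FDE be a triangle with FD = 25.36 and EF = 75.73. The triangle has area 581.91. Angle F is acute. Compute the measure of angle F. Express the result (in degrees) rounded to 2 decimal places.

From area = ½·EF·FD·sin F, we get sin F = 2·area/(EF·FD) ≈ 0.60599.
Taking the acute solution, ∠F ≈ 37.30°.

37.30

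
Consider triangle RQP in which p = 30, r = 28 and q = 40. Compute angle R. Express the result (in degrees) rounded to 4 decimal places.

44.3568

By the law of cosines, cos R = (q² + p² − r²) / (2·q·p) ≈ 0.71500, so ∠R ≈ 44.36°.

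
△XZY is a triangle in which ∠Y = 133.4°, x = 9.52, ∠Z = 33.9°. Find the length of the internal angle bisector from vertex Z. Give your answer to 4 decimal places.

t_Z ≈ 13.9822

The third angle is ∠X = 180° − ∠Z − ∠Y = 12.70°.
Law of sines: z = x·sin Z/sin X ≈ 24.152.
Law of sines: y = x·sin Y/sin X ≈ 31.463.
The bisector from Z has length 2·y·x·cos(∠Z/2)/(y+x) ≈ 13.982.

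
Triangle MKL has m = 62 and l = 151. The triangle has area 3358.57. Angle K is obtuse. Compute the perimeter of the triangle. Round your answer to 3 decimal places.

perimeter ≈ 412.217

From area = ½·l·m·sin K, we get sin K = 2·area/(l·m) ≈ 0.71749.
Taking the obtuse solution, ∠K ≈ 134.15°.
Law of cosines then gives k ≈ 199.22.
Perimeter = 62 + 199.22 + 151 = 412.22.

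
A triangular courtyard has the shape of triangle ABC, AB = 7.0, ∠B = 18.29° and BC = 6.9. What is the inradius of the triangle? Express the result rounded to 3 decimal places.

By the law of cosines, CA² = AB² + BC² − 2·AB·BC·cos B = 4.8902, so CA ≈ 2.2114.
Area = ½·AB·BC·sin B ≈ 7.5789.
Semiperimeter s = (6.9+2.2114+7)/2 = 8.0557.
Inradius = area/s = 7.5789/8.0557 ≈ 0.94082.

0.941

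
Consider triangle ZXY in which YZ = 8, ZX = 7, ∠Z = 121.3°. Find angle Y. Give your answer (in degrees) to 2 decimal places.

By the law of cosines, XY² = YZ² + ZX² − 2·YZ·ZX·cos Z = 171.19, so XY ≈ 13.084.
Law of cosines again: cos Y = (XY² + YZ² − ZX²)/(2·XY·YZ) ≈ 0.88939, so ∠Y ≈ 27.20°.

∠Y ≈ 27.20°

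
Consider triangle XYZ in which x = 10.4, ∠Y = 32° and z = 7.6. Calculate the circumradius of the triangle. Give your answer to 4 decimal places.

R ≈ 5.3258

By the law of cosines, y² = z² + x² − 2·z·x·cos Y = 31.861, so y ≈ 5.6445.
Area = ½·z·x·sin Y ≈ 20.942.
Circumradius = y/(2 sin Y) ≈ 5.3258.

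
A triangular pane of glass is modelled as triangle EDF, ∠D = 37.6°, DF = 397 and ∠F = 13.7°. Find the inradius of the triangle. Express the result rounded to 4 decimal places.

r ≈ 35.2515

The third angle is ∠E = 180° − ∠D − ∠F = 128.70°.
Law of sines: FE = DF·sin D/sin E ≈ 310.38.
Law of sines: ED = DF·sin F/sin E ≈ 120.48.
Area = ½·DF·FE·sin F ≈ 14592.
Semiperimeter s = (397+310.38+120.48)/2 = 413.93.
Inradius = area/s = 14592/413.93 ≈ 35.251.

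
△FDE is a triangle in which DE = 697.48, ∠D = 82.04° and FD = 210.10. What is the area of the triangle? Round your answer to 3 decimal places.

72564.314

Area = ½·FD·DE·sin D ≈ 72564.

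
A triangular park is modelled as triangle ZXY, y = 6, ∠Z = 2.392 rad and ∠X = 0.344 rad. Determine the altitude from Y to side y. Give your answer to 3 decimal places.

The third angle is ∠Y = π − ∠Z − ∠X = 0.406 rad.
Law of sines: z = y·sin Z/sin Y ≈ 10.361.
Law of sines: x = y·sin X/sin Y ≈ 5.1285.
Area = ½·y·z·sin X ≈ 10.483.
The altitude from Y has length 2·area/y ≈ 3.4943.

h_Y ≈ 3.494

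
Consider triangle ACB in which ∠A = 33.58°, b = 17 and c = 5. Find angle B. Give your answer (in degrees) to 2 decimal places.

By the law of cosines, a² = c² + b² − 2·c·b·cos A = 172.37, so a ≈ 13.129.
Law of cosines again: cos B = (a² + c² − b²)/(2·a·c) ≈ -0.69792, so ∠B ≈ 134.26°.

∠B ≈ 134.26°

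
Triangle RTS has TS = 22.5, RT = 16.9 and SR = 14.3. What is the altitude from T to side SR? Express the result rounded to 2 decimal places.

Semiperimeter s = (22.5 + 14.3 + 16.9)/2 = 26.85.
Heron's formula: area = √(26.85·4.35·12.55·9.95) ≈ 120.77.
The altitude from T has length 2·area/SR ≈ 16.891.

16.89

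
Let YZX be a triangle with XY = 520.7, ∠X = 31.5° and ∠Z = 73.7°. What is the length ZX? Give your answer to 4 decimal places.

523.5271

The third angle is ∠Y = 180° − ∠Z − ∠X = 74.80°.
Law of sines: ZX = XY·sin Y/sin Z ≈ 523.53.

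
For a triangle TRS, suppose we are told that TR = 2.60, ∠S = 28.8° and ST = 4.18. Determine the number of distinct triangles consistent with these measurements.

2

ST·sin S = 4.18·sin(28.8°) ≈ 2.014.
Since ST sin S < TR < ST (2.014 < 2.60 < 4.18), two triangles exist.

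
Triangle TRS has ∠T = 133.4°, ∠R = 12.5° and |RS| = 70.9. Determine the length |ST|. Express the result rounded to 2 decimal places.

21.12

The third angle is ∠S = 180° − ∠T − ∠R = 34.10°.
Law of sines: |ST| = |RS|·sin R/sin T ≈ 21.12.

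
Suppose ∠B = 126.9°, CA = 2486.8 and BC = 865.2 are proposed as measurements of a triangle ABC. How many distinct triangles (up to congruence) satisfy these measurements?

1

BC·sin B = 865.2·sin(126.9°) ≈ 691.9.
Since ∠B is not acute, a triangle exists only if CA > BC; here CA > BC, so there is exactly one triangle.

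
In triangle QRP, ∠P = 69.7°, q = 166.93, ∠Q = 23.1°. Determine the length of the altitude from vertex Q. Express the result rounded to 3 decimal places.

h_Q ≈ 398.573

The third angle is ∠R = 180° − ∠P − ∠Q = 87.20°.
Law of sines: r = q·sin R/sin Q ≈ 424.97.
Law of sines: p = q·sin P/sin Q ≈ 399.05.
Area = ½·q·r·sin P ≈ 33267.
The altitude from Q has length 2·area/q ≈ 398.57.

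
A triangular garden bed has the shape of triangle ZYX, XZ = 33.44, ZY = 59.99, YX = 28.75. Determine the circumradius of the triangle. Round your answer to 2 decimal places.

R ≈ 58.82

By the law of cosines, cos Z = (XZ² + ZY² − YX²) / (2·XZ·ZY) ≈ 0.96968, so ∠Z ≈ 14.15°.
Circumradius = YX/(2 sin Z) ≈ 58.82.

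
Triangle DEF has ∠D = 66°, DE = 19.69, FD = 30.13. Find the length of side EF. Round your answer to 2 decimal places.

28.51

By the law of cosines, EF² = FD² + DE² − 2·FD·DE·cos D = 812.91, so EF ≈ 28.512.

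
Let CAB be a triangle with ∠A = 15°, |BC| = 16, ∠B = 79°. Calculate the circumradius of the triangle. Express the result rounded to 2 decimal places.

The third angle is ∠C = 180° − ∠A − ∠B = 86.00°.
Law of sines: |AB| = |BC|·sin C/sin A ≈ 61.669.
Law of sines: |CA| = |BC|·sin B/sin A ≈ 60.683.
Circumradius = |BC|/(2 sin A) ≈ 30.91.

R ≈ 30.91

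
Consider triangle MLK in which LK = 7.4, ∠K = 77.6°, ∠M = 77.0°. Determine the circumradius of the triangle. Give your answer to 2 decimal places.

R ≈ 3.80

The third angle is ∠L = 180° − ∠K − ∠M = 25.40°.
Law of sines: KM = LK·sin L/sin M ≈ 3.2576.
Law of sines: ML = LK·sin K/sin M ≈ 7.4175.
Circumradius = LK/(2 sin M) ≈ 3.7973.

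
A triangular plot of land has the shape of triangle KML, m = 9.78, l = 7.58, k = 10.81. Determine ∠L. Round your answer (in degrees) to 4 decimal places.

By the law of cosines, cos L = (k² + m² − l²) / (2·k·m) ≈ 0.73328, so ∠L ≈ 42.84°.

∠L ≈ 42.8376°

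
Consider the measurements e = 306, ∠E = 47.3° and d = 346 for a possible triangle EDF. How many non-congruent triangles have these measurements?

d·sin E = 346·sin(47.3°) ≈ 254.3.
Since d sin E < e < d (254.3 < 306 < 346), two triangles exist.

2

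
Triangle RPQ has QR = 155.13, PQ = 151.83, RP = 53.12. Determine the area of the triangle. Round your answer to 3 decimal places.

area ≈ 4007.172

Semiperimeter s = (151.83 + 155.13 + 53.12)/2 = 180.04.
Heron's formula: area = √(180.04·28.21·24.91·126.92) ≈ 4007.2.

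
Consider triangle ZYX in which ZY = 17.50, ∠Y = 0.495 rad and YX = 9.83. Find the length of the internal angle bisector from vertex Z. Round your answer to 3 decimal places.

12.359

By the law of cosines, XZ² = ZY² + YX² − 2·ZY·YX·cos Y = 100.13, so XZ ≈ 10.006.
Law of cosines again: cos Z = (XZ² + ZY² − YX²)/(2·XZ·ZY) ≈ 0.88444, so ∠Z ≈ 0.486 rad.
The bisector from Z has length 2·XZ·ZY·cos(∠Z/2)/(XZ+ZY) ≈ 12.359.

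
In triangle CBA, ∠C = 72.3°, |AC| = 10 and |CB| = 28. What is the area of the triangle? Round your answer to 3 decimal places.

Area = ½·|AC|·|CB|·sin C ≈ 133.37.

area ≈ 133.373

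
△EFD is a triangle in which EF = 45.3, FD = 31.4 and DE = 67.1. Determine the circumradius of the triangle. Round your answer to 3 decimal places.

39.132

By the law of cosines, cos E = (DE² + EF² − FD²) / (2·DE·EF) ≈ 0.91599, so ∠E ≈ 0.413 rad.
Circumradius = FD/(2 sin E) ≈ 39.132.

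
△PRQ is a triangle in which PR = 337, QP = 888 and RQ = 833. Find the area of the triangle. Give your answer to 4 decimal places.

area ≈ 140280.8299

Semiperimeter s = (833 + 888 + 337)/2 = 1029.
Heron's formula: area = √(1029·196·141·692) ≈ 1.4028e+05.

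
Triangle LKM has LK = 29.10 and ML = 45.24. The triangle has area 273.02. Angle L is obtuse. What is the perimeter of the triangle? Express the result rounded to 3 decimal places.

From area = ½·ML·LK·sin L, we get sin L = 2·area/(ML·LK) ≈ 0.41477.
Taking the obtuse solution, ∠L ≈ 155.50°.
Law of cosines then gives KM ≈ 72.727.
Perimeter = 72.727 + 45.24 + 29.1 = 147.07.

perimeter ≈ 147.067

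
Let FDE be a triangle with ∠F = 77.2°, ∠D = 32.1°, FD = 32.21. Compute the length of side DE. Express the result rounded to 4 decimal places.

33.2799

The third angle is ∠E = 180° − ∠F − ∠D = 70.70°.
Law of sines: DE = FD·sin F/sin E ≈ 33.28.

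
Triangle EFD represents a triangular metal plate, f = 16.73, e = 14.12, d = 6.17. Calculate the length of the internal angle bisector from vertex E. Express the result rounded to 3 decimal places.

By the law of cosines, cos E = (f² + d² − e²) / (2·f·d) ≈ 0.57442, so ∠E ≈ 54.94°.
The bisector from E has length 2·f·d·cos(∠E/2)/(f+d) ≈ 7.9987.

t_E ≈ 7.999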